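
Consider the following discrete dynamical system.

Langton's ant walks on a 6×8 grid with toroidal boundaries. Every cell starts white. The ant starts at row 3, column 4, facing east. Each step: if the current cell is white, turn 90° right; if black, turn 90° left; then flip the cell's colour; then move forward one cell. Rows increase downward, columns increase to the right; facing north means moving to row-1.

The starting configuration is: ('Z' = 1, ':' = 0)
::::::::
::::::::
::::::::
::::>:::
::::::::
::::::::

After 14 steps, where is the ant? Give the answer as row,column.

2,3

k=0  ::::::::
::::::::
::::::::
::::>:::
::::::::
::::::::
k=1  ::::::::
::::::::
::::::::
::::Z:::
::::v:::
::::::::
k=2  ::::::::
::::::::
::::::::
::::Z:::
:::<Z:::
::::::::
k=3  ::::::::
::::::::
::::::::
:::^Z:::
:::ZZ:::
::::::::
k=4  ::::::::
::::::::
::::::::
:::Z>:::
:::ZZ:::
::::::::
k=5  ::::::::
::::::::
::::^:::
:::Z::::
:::ZZ:::
::::::::
k=6  ::::::::
::::::::
::::Z>::
:::Z::::
:::ZZ:::
::::::::
k=7  ::::::::
::::::::
::::ZZ::
:::Z:v::
:::ZZ:::
::::::::
k=8  ::::::::
::::::::
::::ZZ::
:::Z<Z::
:::ZZ:::
::::::::
k=9  ::::::::
::::::::
::::^Z::
:::ZZZ::
:::ZZ:::
::::::::
k=10  ::::::::
::::::::
:::<:Z::
:::ZZZ::
:::ZZ:::
::::::::
k=11  ::::::::
:::^::::
:::Z:Z::
:::ZZZ::
:::ZZ:::
::::::::
k=12  ::::::::
:::Z>:::
:::Z:Z::
:::ZZZ::
:::ZZ:::
::::::::
k=13  ::::::::
:::ZZ:::
:::ZvZ::
:::ZZZ::
:::ZZ:::
::::::::
k=14  ::::::::
:::ZZ:::
:::<ZZ::
:::ZZZ::
:::ZZ:::
::::::::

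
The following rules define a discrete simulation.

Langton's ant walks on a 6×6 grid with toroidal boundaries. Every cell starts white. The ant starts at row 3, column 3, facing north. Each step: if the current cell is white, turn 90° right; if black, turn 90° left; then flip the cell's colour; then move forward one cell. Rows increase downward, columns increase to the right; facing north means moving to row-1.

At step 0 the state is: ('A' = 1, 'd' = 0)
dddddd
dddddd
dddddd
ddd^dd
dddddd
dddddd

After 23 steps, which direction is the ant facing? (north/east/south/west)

gen 0: dddddd
dddddd
dddddd
ddd^dd
dddddd
dddddd
gen 1: dddddd
dddddd
dddddd
dddA>d
dddddd
dddddd
gen 2: dddddd
dddddd
dddddd
dddAAd
ddddvd
dddddd
gen 3: dddddd
dddddd
dddddd
dddAAd
ddd<Ad
dddddd
gen 4: dddddd
dddddd
dddddd
ddd^Ad
dddAAd
dddddd
gen 5: dddddd
dddddd
dddddd
dd<dAd
dddAAd
dddddd
gen 6: dddddd
dddddd
dd^ddd
ddAdAd
dddAAd
dddddd
gen 7: dddddd
dddddd
ddA>dd
ddAdAd
dddAAd
dddddd
gen 8: dddddd
dddddd
ddAAdd
ddAvAd
dddAAd
dddddd
gen 9: dddddd
dddddd
ddAAdd
dd<AAd
dddAAd
dddddd
gen 10: dddddd
dddddd
ddAAdd
dddAAd
ddvAAd
dddddd
gen 11: dddddd
dddddd
ddAAdd
dddAAd
d<AAAd
dddddd
gen 12: dddddd
dddddd
ddAAdd
d^dAAd
dAAAAd
dddddd
gen 13: dddddd
dddddd
ddAAdd
dA>AAd
dAAAAd
dddddd
gen 14: dddddd
dddddd
ddAAdd
dAAAAd
dAvAAd
dddddd
gen 15: dddddd
dddddd
ddAAdd
dAAAAd
dAd>Ad
dddddd
gen 16: dddddd
dddddd
ddAAdd
dAA^Ad
dAddAd
dddddd
gen 17: dddddd
dddddd
ddAAdd
dA<dAd
dAddAd
dddddd
gen 18: dddddd
dddddd
ddAAdd
dAddAd
dAvdAd
dddddd
gen 19: dddddd
dddddd
ddAAdd
dAddAd
d<AdAd
dddddd
gen 20: dddddd
dddddd
ddAAdd
dAddAd
ddAdAd
dvdddd
gen 21: dddddd
dddddd
ddAAdd
dAddAd
ddAdAd
<Adddd
gen 22: dddddd
dddddd
ddAAdd
dAddAd
^dAdAd
AAdddd
gen 23: dddddd
dddddd
ddAAdd
dAddAd
A>AdAd
AAdddd

east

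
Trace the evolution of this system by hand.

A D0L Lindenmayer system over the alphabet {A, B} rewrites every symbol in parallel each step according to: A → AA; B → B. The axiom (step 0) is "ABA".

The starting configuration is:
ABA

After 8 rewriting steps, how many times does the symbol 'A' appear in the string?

step 0: ABA
step 1: AABAA
step 2: AAAABAAAA
step 3: AAAAAAAABAAAAAAAA
step 4: AAAAAAAAAAAAAAAABAAAAAAAAAAAAAAAA
step 5: AAAAAAAAAAAAAAAAAAAAAAAAAAAAAAAABAAAAAAAAAAAAAAAAAAAAAAAAAAAAAAAA
step 6: AAAAAAAAAAAAAAAAAAAAAAAAAAAAAAAAAAAAAAAAAAAAAAAAAAAAAAAAAA…AAAAAAAAAAAAAAAAAAAAAAAAAAAAAAAAAAAAAAAAAAAAAAAAAAAAAAAAAA  (len 129)
step 7: AAAAAAAAAAAAAAAAAAAAAAAAAAAAAAAAAAAAAAAAAAAAAAAAAAAAAAAAAA…AAAAAAAAAAAAAAAAAAAAAAAAAAAAAAAAAAAAAAAAAAAAAAAAAAAAAAAAAA  (len 257)
step 8: AAAAAAAAAAAAAAAAAAAAAAAAAAAAAAAAAAAAAAAAAAAAAAAAAAAAAAAAAA…AAAAAAAAAAAAAAAAAAAAAAAAAAAAAAAAAAAAAAAAAAAAAAAAAAAAAAAAAA  (len 513)

512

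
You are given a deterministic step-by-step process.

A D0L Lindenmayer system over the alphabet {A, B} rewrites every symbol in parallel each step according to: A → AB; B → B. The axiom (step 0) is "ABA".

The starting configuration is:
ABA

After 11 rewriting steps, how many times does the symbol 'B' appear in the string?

[0] ABA
[1] ABBAB
[2] ABBBABB
[3] ABBBBABBB
[4] ABBBBBABBBB
[5] ABBBBBBABBBBB
[6] ABBBBBBBABBBBBB
[7] ABBBBBBBBABBBBBBB
[8] ABBBBBBBBBABBBBBBBB
[9] ABBBBBBBBBBABBBBBBBBB
[10] ABBBBBBBBBBBABBBBBBBBBB
[11] ABBBBBBBBBBBBABBBBBBBBBBB

23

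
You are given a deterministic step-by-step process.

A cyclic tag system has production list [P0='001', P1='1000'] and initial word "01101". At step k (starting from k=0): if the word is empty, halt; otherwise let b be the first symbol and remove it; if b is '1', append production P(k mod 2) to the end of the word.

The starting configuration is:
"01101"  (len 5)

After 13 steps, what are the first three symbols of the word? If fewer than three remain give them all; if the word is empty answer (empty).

0) "01101"  (len 5)
1) "1101"  (len 4)
2) "1011000"  (len 7)
3) "011000001"  (len 9)
4) "11000001"  (len 8)
5) "1000001001"  (len 10)
6) "0000010011000"  (len 13)
7) "000010011000"  (len 12)
8) "00010011000"  (len 11)
9) "0010011000"  (len 10)
10) "010011000"  (len 9)
11) "10011000"  (len 8)
12) "00110001000"  (len 11)
13) "0110001000"  (len 10)

011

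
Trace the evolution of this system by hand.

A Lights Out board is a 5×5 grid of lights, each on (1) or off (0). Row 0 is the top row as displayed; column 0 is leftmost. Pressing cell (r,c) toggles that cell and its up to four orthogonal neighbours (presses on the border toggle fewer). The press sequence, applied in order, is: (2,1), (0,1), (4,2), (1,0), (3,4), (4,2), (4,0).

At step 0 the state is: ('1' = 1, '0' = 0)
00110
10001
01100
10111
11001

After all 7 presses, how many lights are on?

7

t=0: 00110
10001
01100
10111
11001
t=1: 00110
11001
10000
11111
11001
t=2: 11010
10001
10000
11111
11001
t=3: 11010
10001
10000
11011
10111
t=4: 01010
01001
00000
11011
10111
t=5: 01010
01001
00001
11000
10110
t=6: 01010
01001
00001
11100
11000
t=7: 01010
01001
00001
01100
00000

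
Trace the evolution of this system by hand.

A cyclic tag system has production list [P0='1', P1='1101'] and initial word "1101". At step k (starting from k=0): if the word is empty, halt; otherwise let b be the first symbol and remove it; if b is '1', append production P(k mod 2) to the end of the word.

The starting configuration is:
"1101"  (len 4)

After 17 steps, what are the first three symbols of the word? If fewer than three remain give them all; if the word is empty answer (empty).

gen 0: "1101"  (len 4)
gen 1: "1011"  (len 4)
gen 2: "0111101"  (len 7)
gen 3: "111101"  (len 6)
gen 4: "111011101"  (len 9)
gen 5: "110111011"  (len 9)
gen 6: "101110111101"  (len 12)
gen 7: "011101111011"  (len 12)
gen 8: "11101111011"  (len 11)
gen 9: "11011110111"  (len 11)
gen 10: "10111101111101"  (len 14)
gen 11: "01111011111011"  (len 14)
gen 12: "1111011111011"  (len 13)
gen 13: "1110111110111"  (len 13)
gen 14: "1101111101111101"  (len 16)
gen 15: "1011111011111011"  (len 16)
gen 16: "0111110111110111101"  (len 19)
gen 17: "111110111110111101"  (len 18)

111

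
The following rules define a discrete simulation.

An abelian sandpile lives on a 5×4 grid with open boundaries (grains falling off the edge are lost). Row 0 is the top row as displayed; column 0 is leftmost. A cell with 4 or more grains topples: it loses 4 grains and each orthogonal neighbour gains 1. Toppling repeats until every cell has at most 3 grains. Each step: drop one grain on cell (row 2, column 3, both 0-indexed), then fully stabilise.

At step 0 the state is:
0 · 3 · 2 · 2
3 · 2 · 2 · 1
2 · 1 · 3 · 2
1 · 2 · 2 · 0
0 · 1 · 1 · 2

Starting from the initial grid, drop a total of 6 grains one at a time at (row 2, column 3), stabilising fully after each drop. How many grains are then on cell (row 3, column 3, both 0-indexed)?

gen 0: 0 · 3 · 2 · 2
3 · 2 · 2 · 1
2 · 1 · 3 · 2
1 · 2 · 2 · 0
0 · 1 · 1 · 2
gen 1: 0 · 3 · 2 · 2
3 · 2 · 2 · 1
2 · 1 · 3 · 3
1 · 2 · 2 · 0
0 · 1 · 1 · 2
gen 2: 0 · 3 · 2 · 2
3 · 2 · 3 · 2
2 · 2 · 0 · 1
1 · 2 · 3 · 1
0 · 1 · 1 · 2
gen 3: 0 · 3 · 2 · 2
3 · 2 · 3 · 2
2 · 2 · 0 · 2
1 · 2 · 3 · 1
0 · 1 · 1 · 2
gen 4: 0 · 3 · 2 · 2
3 · 2 · 3 · 2
2 · 2 · 0 · 3
1 · 2 · 3 · 1
0 · 1 · 1 · 2
gen 5: 0 · 3 · 2 · 2
3 · 2 · 3 · 3
2 · 2 · 1 · 0
1 · 2 · 3 · 2
0 · 1 · 1 · 2
gen 6: 0 · 3 · 2 · 2
3 · 2 · 3 · 3
2 · 2 · 1 · 1
1 · 2 · 3 · 2
0 · 1 · 1 · 2

2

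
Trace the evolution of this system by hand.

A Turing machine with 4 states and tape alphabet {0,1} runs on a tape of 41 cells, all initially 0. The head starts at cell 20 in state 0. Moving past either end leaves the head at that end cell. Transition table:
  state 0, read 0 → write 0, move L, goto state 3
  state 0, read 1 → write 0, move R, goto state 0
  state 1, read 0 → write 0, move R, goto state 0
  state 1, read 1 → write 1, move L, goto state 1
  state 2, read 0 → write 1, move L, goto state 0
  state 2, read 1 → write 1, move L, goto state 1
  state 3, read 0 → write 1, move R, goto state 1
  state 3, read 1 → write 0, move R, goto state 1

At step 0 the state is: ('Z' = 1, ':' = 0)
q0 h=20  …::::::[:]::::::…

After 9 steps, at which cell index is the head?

[0] q0 h=20  …::::::[:]::::::…
[1] q3 h=19  …::::::[:]::::::…
[2] q1 h=20  …:::::Z[:]::::::…
[3] q0 h=21  …::::Z:[:]::::::…
[4] q3 h=20  …:::::Z[:]::::::…
[5] q1 h=21  …::::ZZ[:]::::::…
[6] q0 h=22  …:::ZZ:[:]::::::…
[7] q3 h=21  …::::ZZ[:]::::::…
[8] q1 h=22  …:::ZZZ[:]::::::…
[9] q0 h=23  …::ZZZ:[:]::::::…

23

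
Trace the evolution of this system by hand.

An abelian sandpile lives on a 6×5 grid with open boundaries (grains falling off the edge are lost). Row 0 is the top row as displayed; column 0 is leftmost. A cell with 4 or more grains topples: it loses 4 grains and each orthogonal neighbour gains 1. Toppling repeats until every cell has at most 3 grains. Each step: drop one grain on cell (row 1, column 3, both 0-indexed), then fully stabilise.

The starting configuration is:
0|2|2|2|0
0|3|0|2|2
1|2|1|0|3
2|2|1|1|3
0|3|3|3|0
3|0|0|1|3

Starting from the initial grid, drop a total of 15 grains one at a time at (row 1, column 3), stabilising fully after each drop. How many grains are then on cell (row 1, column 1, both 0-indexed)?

1

k=0  0|2|2|2|0
0|3|0|2|2
1|2|1|0|3
2|2|1|1|3
0|3|3|3|0
3|0|0|1|3
k=1  0|2|2|2|0
0|3|0|3|2
1|2|1|0|3
2|2|1|1|3
0|3|3|3|0
3|0|0|1|3
k=2  0|2|2|3|0
0|3|1|0|3
1|2|1|1|3
2|2|1|1|3
0|3|3|3|0
3|0|0|1|3
k=3  0|2|2|3|0
0|3|1|1|3
1|2|1|1|3
2|2|1|1|3
0|3|3|3|0
3|0|0|1|3
k=4  0|2|2|3|0
0|3|1|2|3
1|2|1|1|3
2|2|1|1|3
0|3|3|3|0
3|0|0|1|3
k=5  0|2|2|3|0
0|3|1|3|3
1|2|1|1|3
2|2|1|1|3
0|3|3|3|0
3|0|0|1|3
k=6  0|2|3|0|2
0|3|2|2|1
1|2|1|3|1
2|2|1|2|0
0|3|3|3|1
3|0|0|1|3
k=7  0|2|3|0|2
0|3|2|3|1
1|2|1|3|1
2|2|1|2|0
0|3|3|3|1
3|0|0|1|3
k=8  0|2|3|1|2
0|3|3|1|2
1|2|2|0|2
2|2|1|3|0
0|3|3|3|1
3|0|0|1|3
k=9  0|2|3|1|2
0|3|3|2|2
1|2|2|0|2
2|2|1|3|0
0|3|3|3|1
3|0|0|1|3
k=10  0|2|3|1|2
0|3|3|3|2
1|2|2|0|2
2|2|1|3|0
0|3|3|3|1
3|0|0|1|3
k=11  1|0|1|3|2
1|1|2|1|3
1|3|3|1|2
2|2|1|3|0
0|3|3|3|1
3|0|0|1|3
k=12  1|0|1|3|2
1|1|2|2|3
1|3|3|1|2
2|2|1|3|0
0|3|3|3|1
3|0|0|1|3
k=13  1|0|1|3|2
1|1|2|3|3
1|3|3|1|2
2|2|1|3|0
0|3|3|3|1
3|0|0|1|3
k=14  1|0|2|1|0
1|1|3|2|1
1|3|3|2|3
2|2|1|3|0
0|3|3|3|1
3|0|0|1|3
k=15  1|0|2|1|0
1|1|3|3|1
1|3|3|2|3
2|2|1|3|0
0|3|3|3|1
3|0|0|1|3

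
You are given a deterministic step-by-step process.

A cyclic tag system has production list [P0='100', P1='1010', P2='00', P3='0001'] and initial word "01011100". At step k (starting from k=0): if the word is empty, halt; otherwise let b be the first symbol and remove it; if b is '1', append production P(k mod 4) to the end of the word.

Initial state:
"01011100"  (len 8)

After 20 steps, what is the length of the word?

19

k=0  "01011100"  (len 8)
k=1  "1011100"  (len 7)
k=2  "0111001010"  (len 10)
k=3  "111001010"  (len 9)
k=4  "110010100001"  (len 12)
k=5  "10010100001100"  (len 14)
k=6  "00101000011001010"  (len 17)
k=7  "0101000011001010"  (len 16)
k=8  "101000011001010"  (len 15)
k=9  "01000011001010100"  (len 17)
k=10  "1000011001010100"  (len 16)
k=11  "00001100101010000"  (len 17)
k=12  "0001100101010000"  (len 16)
k=13  "001100101010000"  (len 15)
k=14  "01100101010000"  (len 14)
k=15  "1100101010000"  (len 13)
k=16  "1001010100000001"  (len 16)
k=17  "001010100000001100"  (len 18)
k=18  "01010100000001100"  (len 17)
k=19  "1010100000001100"  (len 16)
k=20  "0101000000011000001"  (len 19)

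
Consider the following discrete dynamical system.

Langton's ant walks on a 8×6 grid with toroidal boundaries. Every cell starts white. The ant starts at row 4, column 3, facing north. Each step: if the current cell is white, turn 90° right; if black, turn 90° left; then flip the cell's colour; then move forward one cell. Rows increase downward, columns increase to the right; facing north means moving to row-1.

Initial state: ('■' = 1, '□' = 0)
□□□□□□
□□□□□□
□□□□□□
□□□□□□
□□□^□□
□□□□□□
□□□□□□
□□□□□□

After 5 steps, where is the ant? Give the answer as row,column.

4,2

step 0: □□□□□□
□□□□□□
□□□□□□
□□□□□□
□□□^□□
□□□□□□
□□□□□□
□□□□□□
step 1: □□□□□□
□□□□□□
□□□□□□
□□□□□□
□□□■>□
□□□□□□
□□□□□□
□□□□□□
step 2: □□□□□□
□□□□□□
□□□□□□
□□□□□□
□□□■■□
□□□□v□
□□□□□□
□□□□□□
step 3: □□□□□□
□□□□□□
□□□□□□
□□□□□□
□□□■■□
□□□<■□
□□□□□□
□□□□□□
step 4: □□□□□□
□□□□□□
□□□□□□
□□□□□□
□□□^■□
□□□■■□
□□□□□□
□□□□□□
step 5: □□□□□□
□□□□□□
□□□□□□
□□□□□□
□□<□■□
□□□■■□
□□□□□□
□□□□□□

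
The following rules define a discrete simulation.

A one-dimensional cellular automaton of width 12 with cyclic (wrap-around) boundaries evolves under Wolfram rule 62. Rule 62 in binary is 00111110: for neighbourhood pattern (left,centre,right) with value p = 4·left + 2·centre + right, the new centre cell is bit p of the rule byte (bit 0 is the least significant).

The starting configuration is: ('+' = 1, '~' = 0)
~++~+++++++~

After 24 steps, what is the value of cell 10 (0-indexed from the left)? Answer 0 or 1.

1

t=0: ~++~+++++++~
t=1: ++~++~~~~~~+
t=2: ~~++~+~~~~++
t=3: +++~+++~~++~
t=4: +~~++~~+++~+
t=5: ~+++~+++~~++
t=6: ++~~++~~+++~
t=7: +~+++~+++~~+
t=8: ~++~~++~~+++
t=9: ++~+++~+++~~
t=10: +~++~~++~~++
t=11: ~++~+++~+++~
t=12: ++~++~~++~~+
t=13: ~~++~+++~+++
t=14: +++~++~~++~~
t=15: +~~++~+++~++
t=16: ~+++~++~~++~
t=17: ++~~++~+++~+
t=18: ~~+++~++~~++
t=19: +++~~++~+++~
t=20: +~~+++~++~~+
t=21: ~+++~~++~+++
t=22: ++~~+++~++~~
t=23: +~+++~~++~++
t=24: ~++~~+++~++~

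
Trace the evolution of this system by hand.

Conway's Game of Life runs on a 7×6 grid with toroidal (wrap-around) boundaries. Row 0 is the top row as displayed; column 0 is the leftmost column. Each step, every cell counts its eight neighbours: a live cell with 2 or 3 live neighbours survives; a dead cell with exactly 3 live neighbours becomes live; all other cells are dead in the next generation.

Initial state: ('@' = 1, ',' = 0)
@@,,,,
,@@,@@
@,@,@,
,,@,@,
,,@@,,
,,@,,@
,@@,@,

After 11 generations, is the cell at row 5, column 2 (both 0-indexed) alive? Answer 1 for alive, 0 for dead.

[0] @@,,,,
,@@,@@
@,@,@,
,,@,@,
,,@@,,
,,@,,@
,@@,@,
[1] ,,,,@,
,,@,@,
@,@,@,
,,@,@@
,@@,@,
,,,,@,
,,@@,@
[2] ,,@,@@
,@,,@,
,,@,@,
@,@,@,
,@@,@,
,@,,@@
,,,@,@
[3] @,@,,@
,@@,@,
,,@,@,
,,@,@,
,,@,@,
,@,,,@
,,@@,,
[4] @,,,@@
@,@,@,
,,@,@@
,@@,@@
,@@,@@
,@,,@,
,,@@@@
[5] @,@,,,
@,,,,,
,,@,,,
,,,,,,
,,,,,,
,@,,,,
,@@,,,
[6] @,@,,,
,,,,,,
,,,,,,
,,,,,,
,,,,,,
,@@,,,
@,@,,,
[7] ,,,,,,
,,,,,,
,,,,,,
,,,,,,
,,,,,,
,@@,,,
@,@@,,
[8] ,,,,,,
,,,,,,
,,,,,,
,,,,,,
,,,,,,
,@@@,,
,,@@,,
[9] ,,,,,,
,,,,,,
,,,,,,
,,,,,,
,,@,,,
,@,@,,
,@,@,,
[10] ,,,,,,
,,,,,,
,,,,,,
,,,,,,
,,@,,,
,@,@,,
,,,,,,
[11] ,,,,,,
,,,,,,
,,,,,,
,,,,,,
,,@,,,
,,@,,,
,,,,,,

1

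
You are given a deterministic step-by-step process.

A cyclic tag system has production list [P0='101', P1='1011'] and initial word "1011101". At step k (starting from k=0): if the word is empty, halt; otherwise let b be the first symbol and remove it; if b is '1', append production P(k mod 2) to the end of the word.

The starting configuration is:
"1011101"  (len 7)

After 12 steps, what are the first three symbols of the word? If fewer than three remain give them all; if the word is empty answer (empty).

110

k=0  "1011101"  (len 7)
k=1  "011101101"  (len 9)
k=2  "11101101"  (len 8)
k=3  "1101101101"  (len 10)
k=4  "1011011011011"  (len 13)
k=5  "011011011011101"  (len 15)
k=6  "11011011011101"  (len 14)
k=7  "1011011011101101"  (len 16)
k=8  "0110110111011011011"  (len 19)
k=9  "110110111011011011"  (len 18)
k=10  "101101110110110111011"  (len 21)
k=11  "01101110110110111011101"  (len 23)
k=12  "1101110110110111011101"  (len 22)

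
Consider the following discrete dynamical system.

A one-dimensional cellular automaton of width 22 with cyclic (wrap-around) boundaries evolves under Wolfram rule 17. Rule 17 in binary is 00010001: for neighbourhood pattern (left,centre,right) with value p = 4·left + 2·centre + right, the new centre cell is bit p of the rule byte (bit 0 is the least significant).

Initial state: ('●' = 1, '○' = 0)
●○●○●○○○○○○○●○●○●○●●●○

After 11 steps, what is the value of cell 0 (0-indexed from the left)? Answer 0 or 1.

[0] ●○●○●○○○○○○○●○●○●○●●●○
[1] ○○○○○●●●●●●○○○○○○○○○○○
[2] ●●●●○○○○○○○●●●●●●●●●●●
[3] ○○○○●●●●●●○○○○○○○○○○○○
[4] ●●●○○○○○○○●●●●●●●●●●●●
[5] ○○○●●●●●●○○○○○○○○○○○○○
[6] ●●○○○○○○○●●●●●●●●●●●●●
[7] ○○●●●●●●○○○○○○○○○○○○○○
[8] ●○○○○○○○●●●●●●●●●●●●●●
[9] ○●●●●●●○○○○○○○○○○○○○○○
[10] ○○○○○○○●●●●●●●●●●●●●●●
[11] ●●●●●●○○○○○○○○○○○○○○○○

1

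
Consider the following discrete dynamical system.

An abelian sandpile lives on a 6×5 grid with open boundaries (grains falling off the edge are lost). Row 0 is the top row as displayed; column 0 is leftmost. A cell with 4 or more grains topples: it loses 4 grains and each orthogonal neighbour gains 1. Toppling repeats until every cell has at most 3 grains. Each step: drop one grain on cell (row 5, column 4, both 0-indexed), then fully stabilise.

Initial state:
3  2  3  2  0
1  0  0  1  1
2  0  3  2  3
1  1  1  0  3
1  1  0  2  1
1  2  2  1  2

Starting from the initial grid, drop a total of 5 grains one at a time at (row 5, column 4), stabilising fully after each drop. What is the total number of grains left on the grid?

45

gen 0: 3  2  3  2  0
1  0  0  1  1
2  0  3  2  3
1  1  1  0  3
1  1  0  2  1
1  2  2  1  2
gen 1: 3  2  3  2  0
1  0  0  1  1
2  0  3  2  3
1  1  1  0  3
1  1  0  2  1
1  2  2  1  3
gen 2: 3  2  3  2  0
1  0  0  1  1
2  0  3  2  3
1  1  1  0  3
1  1  0  2  2
1  2  2  2  0
gen 3: 3  2  3  2  0
1  0  0  1  1
2  0  3  2  3
1  1  1  0  3
1  1  0  2  2
1  2  2  2  1
gen 4: 3  2  3  2  0
1  0  0  1  1
2  0  3  2  3
1  1  1  0  3
1  1  0  2  2
1  2  2  2  2
gen 5: 3  2  3  2  0
1  0  0  1  1
2  0  3  2  3
1  1  1  0  3
1  1  0  2  2
1  2  2  2  3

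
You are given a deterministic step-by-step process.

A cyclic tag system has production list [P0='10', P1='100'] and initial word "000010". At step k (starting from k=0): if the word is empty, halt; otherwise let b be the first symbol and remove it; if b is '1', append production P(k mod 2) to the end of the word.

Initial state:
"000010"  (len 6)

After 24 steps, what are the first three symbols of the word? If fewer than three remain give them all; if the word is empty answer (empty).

10

gen 0: "000010"  (len 6)
gen 1: "00010"  (len 5)
gen 2: "0010"  (len 4)
gen 3: "010"  (len 3)
gen 4: "10"  (len 2)
gen 5: "010"  (len 3)
gen 6: "10"  (len 2)
gen 7: "010"  (len 3)
gen 8: "10"  (len 2)
gen 9: "010"  (len 3)
gen 10: "10"  (len 2)
gen 11: "010"  (len 3)
gen 12: "10"  (len 2)
gen 13: "010"  (len 3)
gen 14: "10"  (len 2)
gen 15: "010"  (len 3)
gen 16: "10"  (len 2)
gen 17: "010"  (len 3)
gen 18: "10"  (len 2)
gen 19: "010"  (len 3)
gen 20: "10"  (len 2)
gen 21: "010"  (len 3)
gen 22: "10"  (len 2)
gen 23: "010"  (len 3)
gen 24: "10"  (len 2)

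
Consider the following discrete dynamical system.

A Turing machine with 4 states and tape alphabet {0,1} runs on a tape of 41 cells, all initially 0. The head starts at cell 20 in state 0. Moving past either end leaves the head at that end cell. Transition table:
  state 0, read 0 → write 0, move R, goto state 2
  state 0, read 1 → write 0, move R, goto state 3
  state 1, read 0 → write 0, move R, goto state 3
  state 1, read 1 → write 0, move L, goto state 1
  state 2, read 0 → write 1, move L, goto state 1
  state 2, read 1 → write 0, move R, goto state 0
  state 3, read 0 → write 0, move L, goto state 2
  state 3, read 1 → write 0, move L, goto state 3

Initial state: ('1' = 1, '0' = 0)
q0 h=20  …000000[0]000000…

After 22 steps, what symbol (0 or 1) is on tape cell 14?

k=0  q0 h=20  …000000[0]000000…
k=1  q2 h=21  …000000[0]000000…
k=2  q1 h=20  …000000[0]100000…
k=3  q3 h=21  …000000[1]000000…
k=4  q3 h=20  …000000[0]000000…
k=5  q2 h=19  …000000[0]000000…
k=6  q1 h=18  …000000[0]100000…
k=7  q3 h=19  …000000[1]000000…
k=8  q3 h=18  …000000[0]000000…
k=9  q2 h=17  …000000[0]000000…
k=10  q1 h=16  …000000[0]100000…
k=11  q3 h=17  …000000[1]000000…
k=12  q3 h=16  …000000[0]000000…
k=13  q2 h=15  …000000[0]000000…
k=14  q1 h=14  …000000[0]100000…
k=15  q3 h=15  …000000[1]000000…
k=16  q3 h=14  …000000[0]000000…
k=17  q2 h=13  …000000[0]000000…
k=18  q1 h=12  …000000[0]100000…
k=19  q3 h=13  …000000[1]000000…
k=20  q3 h=12  …000000[0]000000…
k=21  q2 h=11  …000000[0]000000…
k=22  q1 h=10  …000000[0]100000…

0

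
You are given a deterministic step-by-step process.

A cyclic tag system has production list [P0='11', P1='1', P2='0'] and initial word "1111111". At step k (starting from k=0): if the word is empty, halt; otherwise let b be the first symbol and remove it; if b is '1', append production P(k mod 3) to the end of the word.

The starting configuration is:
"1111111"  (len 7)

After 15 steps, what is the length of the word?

gen 0: "1111111"  (len 7)
gen 1: "11111111"  (len 8)
gen 2: "11111111"  (len 8)
gen 3: "11111110"  (len 8)
gen 4: "111111011"  (len 9)
gen 5: "111110111"  (len 9)
gen 6: "111101110"  (len 9)
gen 7: "1110111011"  (len 10)
gen 8: "1101110111"  (len 10)
gen 9: "1011101110"  (len 10)
gen 10: "01110111011"  (len 11)
gen 11: "1110111011"  (len 10)
gen 12: "1101110110"  (len 10)
gen 13: "10111011011"  (len 11)
gen 14: "01110110111"  (len 11)
gen 15: "1110110111"  (len 10)

10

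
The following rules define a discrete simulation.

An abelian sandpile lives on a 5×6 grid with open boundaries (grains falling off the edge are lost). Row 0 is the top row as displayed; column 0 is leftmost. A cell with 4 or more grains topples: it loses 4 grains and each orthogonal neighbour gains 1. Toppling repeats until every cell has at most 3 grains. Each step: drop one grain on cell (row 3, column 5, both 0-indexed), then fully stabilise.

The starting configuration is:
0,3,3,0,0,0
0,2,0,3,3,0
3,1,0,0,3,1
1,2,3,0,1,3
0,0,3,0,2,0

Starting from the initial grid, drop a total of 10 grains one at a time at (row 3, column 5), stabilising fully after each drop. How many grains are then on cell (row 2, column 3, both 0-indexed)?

[0] 0,3,3,0,0,0
0,2,0,3,3,0
3,1,0,0,3,1
1,2,3,0,1,3
0,0,3,0,2,0
[1] 0,3,3,0,0,0
0,2,0,3,3,0
3,1,0,0,3,2
1,2,3,0,2,0
0,0,3,0,2,1
[2] 0,3,3,0,0,0
0,2,0,3,3,0
3,1,0,0,3,2
1,2,3,0,2,1
0,0,3,0,2,1
[3] 0,3,3,0,0,0
0,2,0,3,3,0
3,1,0,0,3,2
1,2,3,0,2,2
0,0,3,0,2,1
[4] 0,3,3,0,0,0
0,2,0,3,3,0
3,1,0,0,3,2
1,2,3,0,2,3
0,0,3,0,2,1
[5] 0,3,3,0,0,0
0,2,0,3,3,0
3,1,0,0,3,3
1,2,3,0,3,0
0,0,3,0,2,2
[6] 0,3,3,0,0,0
0,2,0,3,3,0
3,1,0,0,3,3
1,2,3,0,3,1
0,0,3,0,2,2
[7] 0,3,3,0,0,0
0,2,0,3,3,0
3,1,0,0,3,3
1,2,3,0,3,2
0,0,3,0,2,2
[8] 0,3,3,0,0,0
0,2,0,3,3,0
3,1,0,0,3,3
1,2,3,0,3,3
0,0,3,0,2,2
[9] 0,3,3,1,1,0
0,2,1,0,1,2
3,1,0,2,2,1
1,2,3,1,1,2
0,0,3,0,3,3
[10] 0,3,3,1,1,0
0,2,1,0,1,2
3,1,0,2,2,1
1,2,3,1,1,3
0,0,3,0,3,3

2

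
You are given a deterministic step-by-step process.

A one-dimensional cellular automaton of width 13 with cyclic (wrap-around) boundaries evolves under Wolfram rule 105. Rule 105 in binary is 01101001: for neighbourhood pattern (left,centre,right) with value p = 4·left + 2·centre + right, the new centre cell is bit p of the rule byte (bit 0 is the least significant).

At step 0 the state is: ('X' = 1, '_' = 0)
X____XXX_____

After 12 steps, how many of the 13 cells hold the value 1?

6

k=0  X____XXX_____
k=1  __XX_X_X_XXX_
k=2  X_XXX_X_XX_X_
k=3  _XX_XX_XXXX_X
k=4  XXXXXXXX__XX_
k=5  X______X__XXX
k=6  X_XXXX____X__
k=7  _XX__X_XX____
k=8  _XX___XXX_XXX
k=9  XXX_X_X_XXX_X
k=10  __XX_X_XX_XXX
k=11  __XXX_XXXXX_X
k=12  __X_XXX___XX_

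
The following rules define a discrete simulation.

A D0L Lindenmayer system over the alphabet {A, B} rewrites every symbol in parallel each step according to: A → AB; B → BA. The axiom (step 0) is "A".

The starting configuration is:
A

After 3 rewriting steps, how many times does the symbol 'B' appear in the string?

4

[0] A
[1] AB
[2] ABBA
[3] ABBABAAB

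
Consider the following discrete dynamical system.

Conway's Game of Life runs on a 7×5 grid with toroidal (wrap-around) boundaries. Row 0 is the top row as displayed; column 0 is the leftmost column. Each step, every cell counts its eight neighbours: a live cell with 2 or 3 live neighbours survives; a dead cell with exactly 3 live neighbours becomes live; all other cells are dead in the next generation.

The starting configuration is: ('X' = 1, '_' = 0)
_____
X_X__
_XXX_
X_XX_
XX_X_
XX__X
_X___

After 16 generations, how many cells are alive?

k=0  _____
X_X__
_XXX_
X_XX_
XX_X_
XX__X
_X___
k=1  _X___
__XX_
X____
X____
___X_
____X
_X___
k=2  _X___
_XX__
_X__X
____X
____X
_____
X____
k=3  XXX__
_XX__
_XXX_
___XX
_____
_____
_____
k=4  X_X__
_____
XX__X
___XX
_____
_____
_X___
k=5  _X___
____X
X__XX
___XX
_____
_____
_X___
k=6  X____
___XX
X____
X__X_
_____
_____
_____
k=7  ____X
X___X
X__X_
____X
_____
_____
_____
k=8  X___X
X__X_
X__X_
____X
_____
_____
_____
k=9  X___X
XX_X_
X__X_
____X
_____
_____
_____
k=10  XX__X
_XXX_
XXXX_
____X
_____
_____
_____
k=11  XX_XX
_____
X____
XXXXX
_____
_____
X____
k=12  XX__X
_X___
X_XX_
XXXXX
XXXXX
_____
XX___
k=13  __X_X
___X_
_____
_____
_____
___X_
_X__X
k=14  X_X_X
___X_
_____
_____
_____
_____
X_X_X
k=15  X_X__
___XX
_____
_____
_____
_____
X___X
k=16  XX___
___XX
_____
_____
_____
_____
XX__X

7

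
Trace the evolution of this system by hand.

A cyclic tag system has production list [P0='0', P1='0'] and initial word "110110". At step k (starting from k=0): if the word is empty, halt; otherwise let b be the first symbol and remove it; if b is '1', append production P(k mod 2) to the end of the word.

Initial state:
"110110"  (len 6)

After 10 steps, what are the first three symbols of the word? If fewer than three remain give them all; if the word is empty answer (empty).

gen 0: "110110"  (len 6)
gen 1: "101100"  (len 6)
gen 2: "011000"  (len 6)
gen 3: "11000"  (len 5)
gen 4: "10000"  (len 5)
gen 5: "00000"  (len 5)
gen 6: "0000"  (len 4)
gen 7: "000"  (len 3)
gen 8: "00"  (len 2)
gen 9: "0"  (len 1)
gen 10: (halted — word empty)

(empty)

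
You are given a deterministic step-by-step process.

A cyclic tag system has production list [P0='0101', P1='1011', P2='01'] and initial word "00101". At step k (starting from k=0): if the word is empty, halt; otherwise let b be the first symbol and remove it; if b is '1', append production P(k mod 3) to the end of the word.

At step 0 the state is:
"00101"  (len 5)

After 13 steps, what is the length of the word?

18

step 0: "00101"  (len 5)
step 1: "0101"  (len 4)
step 2: "101"  (len 3)
step 3: "0101"  (len 4)
step 4: "101"  (len 3)
step 5: "011011"  (len 6)
step 6: "11011"  (len 5)
step 7: "10110101"  (len 8)
step 8: "01101011011"  (len 11)
step 9: "1101011011"  (len 10)
step 10: "1010110110101"  (len 13)
step 11: "0101101101011011"  (len 16)
step 12: "101101101011011"  (len 15)
step 13: "011011010110110101"  (len 18)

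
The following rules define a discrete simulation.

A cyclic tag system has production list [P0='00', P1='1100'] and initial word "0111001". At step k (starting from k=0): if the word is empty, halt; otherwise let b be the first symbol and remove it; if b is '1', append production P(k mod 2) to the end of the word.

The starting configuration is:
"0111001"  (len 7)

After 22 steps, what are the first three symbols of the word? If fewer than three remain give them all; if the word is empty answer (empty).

000

k=0  "0111001"  (len 7)
k=1  "111001"  (len 6)
k=2  "110011100"  (len 9)
k=3  "1001110000"  (len 10)
k=4  "0011100001100"  (len 13)
k=5  "011100001100"  (len 12)
k=6  "11100001100"  (len 11)
k=7  "110000110000"  (len 12)
k=8  "100001100001100"  (len 15)
k=9  "0000110000110000"  (len 16)
k=10  "000110000110000"  (len 15)
k=11  "00110000110000"  (len 14)
k=12  "0110000110000"  (len 13)
k=13  "110000110000"  (len 12)
k=14  "100001100001100"  (len 15)
k=15  "0000110000110000"  (len 16)
k=16  "000110000110000"  (len 15)
k=17  "00110000110000"  (len 14)
k=18  "0110000110000"  (len 13)
k=19  "110000110000"  (len 12)
k=20  "100001100001100"  (len 15)
k=21  "0000110000110000"  (len 16)
k=22  "000110000110000"  (len 15)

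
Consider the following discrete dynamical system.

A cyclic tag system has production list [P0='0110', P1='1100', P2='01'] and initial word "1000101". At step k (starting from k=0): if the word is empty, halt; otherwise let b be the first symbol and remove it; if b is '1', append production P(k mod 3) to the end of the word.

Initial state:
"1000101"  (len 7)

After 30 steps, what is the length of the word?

23

[0] "1000101"  (len 7)
[1] "0001010110"  (len 10)
[2] "001010110"  (len 9)
[3] "01010110"  (len 8)
[4] "1010110"  (len 7)
[5] "0101101100"  (len 10)
[6] "101101100"  (len 9)
[7] "011011000110"  (len 12)
[8] "11011000110"  (len 11)
[9] "101100011001"  (len 12)
[10] "011000110010110"  (len 15)
[11] "11000110010110"  (len 14)
[12] "100011001011001"  (len 15)
[13] "000110010110010110"  (len 18)
[14] "00110010110010110"  (len 17)
[15] "0110010110010110"  (len 16)
[16] "110010110010110"  (len 15)
[17] "100101100101101100"  (len 18)
[18] "0010110010110110001"  (len 19)
[19] "010110010110110001"  (len 18)
[20] "10110010110110001"  (len 17)
[21] "011001011011000101"  (len 18)
[22] "11001011011000101"  (len 17)
[23] "10010110110001011100"  (len 20)
[24] "001011011000101110001"  (len 21)
[25] "01011011000101110001"  (len 20)
[26] "1011011000101110001"  (len 19)
[27] "01101100010111000101"  (len 20)
[28] "1101100010111000101"  (len 19)
[29] "1011000101110001011100"  (len 22)
[30] "01100010111000101110001"  (len 23)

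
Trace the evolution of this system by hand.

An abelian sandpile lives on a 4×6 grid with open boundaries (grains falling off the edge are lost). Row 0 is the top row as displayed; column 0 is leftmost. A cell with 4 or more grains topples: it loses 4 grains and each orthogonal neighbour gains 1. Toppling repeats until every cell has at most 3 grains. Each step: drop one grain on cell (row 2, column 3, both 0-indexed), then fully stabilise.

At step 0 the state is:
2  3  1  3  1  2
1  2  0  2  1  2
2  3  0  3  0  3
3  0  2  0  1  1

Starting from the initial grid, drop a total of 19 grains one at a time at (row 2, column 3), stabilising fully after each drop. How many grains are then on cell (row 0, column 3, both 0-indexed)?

3

0) 2  3  1  3  1  2
1  2  0  2  1  2
2  3  0  3  0  3
3  0  2  0  1  1
1) 2  3  1  3  1  2
1  2  0  3  1  2
2  3  1  0  1  3
3  0  2  1  1  1
2) 2  3  1  3  1  2
1  2  0  3  1  2
2  3  1  1  1  3
3  0  2  1  1  1
3) 2  3  1  3  1  2
1  2  0  3  1  2
2  3  1  2  1  3
3  0  2  1  1  1
4) 2  3  1  3  1  2
1  2  0  3  1  2
2  3  1  3  1  3
3  0  2  1  1  1
5) 2  3  2  0  2  2
1  2  1  1  2  2
2  3  2  1  2  3
3  0  2  2  1  1
6) 2  3  2  0  2  2
1  2  1  1  2  2
2  3  2  2  2  3
3  0  2  2  1  1
7) 2  3  2  0  2  2
1  2  1  1  2  2
2  3  2  3  2  3
3  0  2  2  1  1
8) 2  3  2  0  2  2
1  2  1  2  2  2
2  3  3  0  3  3
3  0  2  3  1  1
9) 2  3  2  0  2  2
1  2  1  2  2  2
2  3  3  1  3  3
3  0  2  3  1  1
10) 2  3  2  0  2  2
1  2  1  2  2  2
2  3  3  2  3  3
3  0  2  3  1  1
11) 2  3  2  0  2  2
1  2  1  2  2  2
2  3  3  3  3  3
3  0  2  3  1  1
12) 2  3  2  0  2  2
1  3  2  3  3  3
3  0  2  3  1  0
3  2  0  1  3  2
13) 2  3  2  1  3  3
1  3  3  1  1  0
3  0  3  1  3  1
3  2  0  2  3  2
14) 2  3  2  1  3  3
1  3  3  1  1  0
3  0  3  2  3  1
3  2  0  2  3  2
15) 2  3  2  1  3  3
1  3  3  1  1  0
3  0  3  3  3  1
3  2  0  2  3  2
16) 3  1  0  2  3  3
2  1  2  3  2  0
3  2  1  3  1  2
3  2  2  0  1  3
17) 3  1  0  3  3  3
2  1  3  0  3  0
3  2  2  1  2  2
3  2  2  1  1  3
18) 3  1  0  3  3  3
2  1  3  0  3  0
3  2  2  2  2  2
3  2  2  1  1  3
19) 3  1  0  3  3  3
2  1  3  0  3  0
3  2  2  3  2  2
3  2  2  1  1  3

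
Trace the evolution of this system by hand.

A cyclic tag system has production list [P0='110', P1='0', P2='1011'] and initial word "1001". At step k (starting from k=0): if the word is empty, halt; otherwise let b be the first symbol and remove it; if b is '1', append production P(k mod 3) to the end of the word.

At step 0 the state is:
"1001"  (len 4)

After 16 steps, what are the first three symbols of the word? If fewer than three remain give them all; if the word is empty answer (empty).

step 0: "1001"  (len 4)
step 1: "001110"  (len 6)
step 2: "01110"  (len 5)
step 3: "1110"  (len 4)
step 4: "110110"  (len 6)
step 5: "101100"  (len 6)
step 6: "011001011"  (len 9)
step 7: "11001011"  (len 8)
step 8: "10010110"  (len 8)
step 9: "00101101011"  (len 11)
step 10: "0101101011"  (len 10)
step 11: "101101011"  (len 9)
step 12: "011010111011"  (len 12)
step 13: "11010111011"  (len 11)
step 14: "10101110110"  (len 11)
step 15: "01011101101011"  (len 14)
step 16: "1011101101011"  (len 13)

101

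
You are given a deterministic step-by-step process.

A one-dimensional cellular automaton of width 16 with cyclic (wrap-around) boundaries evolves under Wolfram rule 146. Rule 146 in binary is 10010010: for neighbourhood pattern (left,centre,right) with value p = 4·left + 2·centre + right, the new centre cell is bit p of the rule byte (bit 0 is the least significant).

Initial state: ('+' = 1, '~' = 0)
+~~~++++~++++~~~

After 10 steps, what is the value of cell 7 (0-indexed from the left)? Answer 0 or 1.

0) +~~~++++~++++~~~
1) ~+~+~++~~~++~+~+
2) ~~~~~~~+~+~~~~~~
3) ~~~~~~+~~~+~~~~~
4) ~~~~~+~+~+~+~~~~
5) ~~~~+~~~~~~~+~~~
6) ~~~+~+~~~~~+~+~~
7) ~~+~~~+~~~+~~~+~
8) ~+~+~+~+~+~+~+~+
9) ~~~~~~~~~~~~~~~~
10) ~~~~~~~~~~~~~~~~

0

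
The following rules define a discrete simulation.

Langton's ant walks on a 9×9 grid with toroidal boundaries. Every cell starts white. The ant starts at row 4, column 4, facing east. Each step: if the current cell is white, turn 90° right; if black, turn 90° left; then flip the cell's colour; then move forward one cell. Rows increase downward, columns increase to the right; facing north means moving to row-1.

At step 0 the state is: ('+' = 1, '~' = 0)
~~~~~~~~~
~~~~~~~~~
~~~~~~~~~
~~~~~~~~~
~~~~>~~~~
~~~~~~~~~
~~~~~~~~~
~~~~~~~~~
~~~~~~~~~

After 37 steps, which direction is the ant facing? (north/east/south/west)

north

gen 0: ~~~~~~~~~
~~~~~~~~~
~~~~~~~~~
~~~~~~~~~
~~~~>~~~~
~~~~~~~~~
~~~~~~~~~
~~~~~~~~~
~~~~~~~~~
gen 1: ~~~~~~~~~
~~~~~~~~~
~~~~~~~~~
~~~~~~~~~
~~~~+~~~~
~~~~v~~~~
~~~~~~~~~
~~~~~~~~~
~~~~~~~~~
gen 2: ~~~~~~~~~
~~~~~~~~~
~~~~~~~~~
~~~~~~~~~
~~~~+~~~~
~~~<+~~~~
~~~~~~~~~
~~~~~~~~~
~~~~~~~~~
gen 3: ~~~~~~~~~
~~~~~~~~~
~~~~~~~~~
~~~~~~~~~
~~~^+~~~~
~~~++~~~~
~~~~~~~~~
~~~~~~~~~
~~~~~~~~~
gen 4: ~~~~~~~~~
~~~~~~~~~
~~~~~~~~~
~~~~~~~~~
~~~+>~~~~
~~~++~~~~
~~~~~~~~~
~~~~~~~~~
~~~~~~~~~
gen 5: ~~~~~~~~~
~~~~~~~~~
~~~~~~~~~
~~~~^~~~~
~~~+~~~~~
~~~++~~~~
~~~~~~~~~
~~~~~~~~~
~~~~~~~~~
gen 6: ~~~~~~~~~
~~~~~~~~~
~~~~~~~~~
~~~~+>~~~
~~~+~~~~~
~~~++~~~~
~~~~~~~~~
~~~~~~~~~
~~~~~~~~~
gen 7: ~~~~~~~~~
~~~~~~~~~
~~~~~~~~~
~~~~++~~~
~~~+~v~~~
~~~++~~~~
~~~~~~~~~
~~~~~~~~~
~~~~~~~~~
gen 8: ~~~~~~~~~
~~~~~~~~~
~~~~~~~~~
~~~~++~~~
~~~+<+~~~
~~~++~~~~
~~~~~~~~~
~~~~~~~~~
~~~~~~~~~
gen 9: ~~~~~~~~~
~~~~~~~~~
~~~~~~~~~
~~~~^+~~~
~~~+++~~~
~~~++~~~~
~~~~~~~~~
~~~~~~~~~
~~~~~~~~~
gen 10: ~~~~~~~~~
~~~~~~~~~
~~~~~~~~~
~~~<~+~~~
~~~+++~~~
~~~++~~~~
~~~~~~~~~
~~~~~~~~~
~~~~~~~~~
gen 11: ~~~~~~~~~
~~~~~~~~~
~~~^~~~~~
~~~+~+~~~
~~~+++~~~
~~~++~~~~
~~~~~~~~~
~~~~~~~~~
~~~~~~~~~
gen 12: ~~~~~~~~~
~~~~~~~~~
~~~+>~~~~
~~~+~+~~~
~~~+++~~~
~~~++~~~~
~~~~~~~~~
~~~~~~~~~
~~~~~~~~~
gen 13: ~~~~~~~~~
~~~~~~~~~
~~~++~~~~
~~~+v+~~~
~~~+++~~~
~~~++~~~~
~~~~~~~~~
~~~~~~~~~
~~~~~~~~~
gen 14: ~~~~~~~~~
~~~~~~~~~
~~~++~~~~
~~~<++~~~
~~~+++~~~
~~~++~~~~
~~~~~~~~~
~~~~~~~~~
~~~~~~~~~
gen 15: ~~~~~~~~~
~~~~~~~~~
~~~++~~~~
~~~~++~~~
~~~v++~~~
~~~++~~~~
~~~~~~~~~
~~~~~~~~~
~~~~~~~~~
gen 16: ~~~~~~~~~
~~~~~~~~~
~~~++~~~~
~~~~++~~~
~~~~>+~~~
~~~++~~~~
~~~~~~~~~
~~~~~~~~~
~~~~~~~~~
gen 17: ~~~~~~~~~
~~~~~~~~~
~~~++~~~~
~~~~^+~~~
~~~~~+~~~
~~~++~~~~
~~~~~~~~~
~~~~~~~~~
~~~~~~~~~
gen 18: ~~~~~~~~~
~~~~~~~~~
~~~++~~~~
~~~<~+~~~
~~~~~+~~~
~~~++~~~~
~~~~~~~~~
~~~~~~~~~
~~~~~~~~~
gen 19: ~~~~~~~~~
~~~~~~~~~
~~~^+~~~~
~~~+~+~~~
~~~~~+~~~
~~~++~~~~
~~~~~~~~~
~~~~~~~~~
~~~~~~~~~
gen 20: ~~~~~~~~~
~~~~~~~~~
~~<~+~~~~
~~~+~+~~~
~~~~~+~~~
~~~++~~~~
~~~~~~~~~
~~~~~~~~~
~~~~~~~~~
gen 21: ~~~~~~~~~
~~^~~~~~~
~~+~+~~~~
~~~+~+~~~
~~~~~+~~~
~~~++~~~~
~~~~~~~~~
~~~~~~~~~
~~~~~~~~~
gen 22: ~~~~~~~~~
~~+>~~~~~
~~+~+~~~~
~~~+~+~~~
~~~~~+~~~
~~~++~~~~
~~~~~~~~~
~~~~~~~~~
~~~~~~~~~
gen 23: ~~~~~~~~~
~~++~~~~~
~~+v+~~~~
~~~+~+~~~
~~~~~+~~~
~~~++~~~~
~~~~~~~~~
~~~~~~~~~
~~~~~~~~~
gen 24: ~~~~~~~~~
~~++~~~~~
~~<++~~~~
~~~+~+~~~
~~~~~+~~~
~~~++~~~~
~~~~~~~~~
~~~~~~~~~
~~~~~~~~~
gen 25: ~~~~~~~~~
~~++~~~~~
~~~++~~~~
~~v+~+~~~
~~~~~+~~~
~~~++~~~~
~~~~~~~~~
~~~~~~~~~
~~~~~~~~~
gen 26: ~~~~~~~~~
~~++~~~~~
~~~++~~~~
~<++~+~~~
~~~~~+~~~
~~~++~~~~
~~~~~~~~~
~~~~~~~~~
~~~~~~~~~
gen 27: ~~~~~~~~~
~~++~~~~~
~^~++~~~~
~+++~+~~~
~~~~~+~~~
~~~++~~~~
~~~~~~~~~
~~~~~~~~~
~~~~~~~~~
gen 28: ~~~~~~~~~
~~++~~~~~
~+>++~~~~
~+++~+~~~
~~~~~+~~~
~~~++~~~~
~~~~~~~~~
~~~~~~~~~
~~~~~~~~~
gen 29: ~~~~~~~~~
~~++~~~~~
~++++~~~~
~+v+~+~~~
~~~~~+~~~
~~~++~~~~
~~~~~~~~~
~~~~~~~~~
~~~~~~~~~
gen 30: ~~~~~~~~~
~~++~~~~~
~++++~~~~
~+~>~+~~~
~~~~~+~~~
~~~++~~~~
~~~~~~~~~
~~~~~~~~~
~~~~~~~~~
gen 31: ~~~~~~~~~
~~++~~~~~
~++^+~~~~
~+~~~+~~~
~~~~~+~~~
~~~++~~~~
~~~~~~~~~
~~~~~~~~~
~~~~~~~~~
gen 32: ~~~~~~~~~
~~++~~~~~
~+<~+~~~~
~+~~~+~~~
~~~~~+~~~
~~~++~~~~
~~~~~~~~~
~~~~~~~~~
~~~~~~~~~
gen 33: ~~~~~~~~~
~~++~~~~~
~+~~+~~~~
~+v~~+~~~
~~~~~+~~~
~~~++~~~~
~~~~~~~~~
~~~~~~~~~
~~~~~~~~~
gen 34: ~~~~~~~~~
~~++~~~~~
~+~~+~~~~
~<+~~+~~~
~~~~~+~~~
~~~++~~~~
~~~~~~~~~
~~~~~~~~~
~~~~~~~~~
gen 35: ~~~~~~~~~
~~++~~~~~
~+~~+~~~~
~~+~~+~~~
~v~~~+~~~
~~~++~~~~
~~~~~~~~~
~~~~~~~~~
~~~~~~~~~
gen 36: ~~~~~~~~~
~~++~~~~~
~+~~+~~~~
~~+~~+~~~
<+~~~+~~~
~~~++~~~~
~~~~~~~~~
~~~~~~~~~
~~~~~~~~~
gen 37: ~~~~~~~~~
~~++~~~~~
~+~~+~~~~
^~+~~+~~~
++~~~+~~~
~~~++~~~~
~~~~~~~~~
~~~~~~~~~
~~~~~~~~~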